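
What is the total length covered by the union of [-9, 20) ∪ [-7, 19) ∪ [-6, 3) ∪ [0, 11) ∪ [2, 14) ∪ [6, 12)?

29

Merged: [-9, 20).
Length: 29.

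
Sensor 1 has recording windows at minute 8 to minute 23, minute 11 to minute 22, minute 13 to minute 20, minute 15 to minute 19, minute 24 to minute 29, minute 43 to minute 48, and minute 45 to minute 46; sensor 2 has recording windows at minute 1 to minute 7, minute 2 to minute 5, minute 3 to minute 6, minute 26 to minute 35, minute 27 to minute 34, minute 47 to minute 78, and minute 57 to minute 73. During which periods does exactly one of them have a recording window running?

minute 1 to minute 7, minute 8 to minute 23, minute 24 to minute 26, minute 29 to minute 35, minute 43 to minute 47, minute 48 to minute 78

A, merged: minute 8 to minute 23, minute 24 to minute 29, minute 43 to minute 48.
B, merged: minute 1 to minute 7, minute 26 to minute 35, minute 47 to minute 78.
A but not B: minute 8 to minute 23, minute 24 to minute 26, minute 43 to minute 47.
B but not A: minute 1 to minute 7, minute 29 to minute 35, minute 48 to minute 78.
Combining gives A △ B.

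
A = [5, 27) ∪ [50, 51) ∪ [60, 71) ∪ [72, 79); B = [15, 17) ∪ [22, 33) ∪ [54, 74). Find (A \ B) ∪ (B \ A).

Only in the first: [5, 15), [17, 22), [50, 51), [74, 79).
Only in the second: [27, 33), [54, 60), [71, 72).
Together these are the periods covered by exactly one.

[5, 15) ∪ [17, 22) ∪ [27, 33) ∪ [50, 51) ∪ [54, 60) ∪ [71, 72) ∪ [74, 79)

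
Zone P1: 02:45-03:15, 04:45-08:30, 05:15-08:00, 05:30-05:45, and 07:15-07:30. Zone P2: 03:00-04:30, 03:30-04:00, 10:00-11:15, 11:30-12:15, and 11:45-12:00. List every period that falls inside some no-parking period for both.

03:00-03:15

Merge the first list: 02:45-03:15, 04:45-08:30.
Merge the second list: 03:00-04:30, 10:00-11:15, 11:30-12:15.
02:45-03:15 overlaps B on 03:00-03:15.
04:45-08:30 falls entirely outside B.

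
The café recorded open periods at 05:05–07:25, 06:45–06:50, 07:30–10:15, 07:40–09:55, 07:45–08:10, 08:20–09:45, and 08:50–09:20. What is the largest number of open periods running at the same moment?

4

At 08:50, 4 of the intervals are simultaneously active.
No point has more.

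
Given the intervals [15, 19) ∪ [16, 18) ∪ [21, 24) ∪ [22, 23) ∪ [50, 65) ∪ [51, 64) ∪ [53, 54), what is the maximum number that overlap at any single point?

Walk the sorted start/end points keeping a running depth.
The depth first hits 3 at 53.

3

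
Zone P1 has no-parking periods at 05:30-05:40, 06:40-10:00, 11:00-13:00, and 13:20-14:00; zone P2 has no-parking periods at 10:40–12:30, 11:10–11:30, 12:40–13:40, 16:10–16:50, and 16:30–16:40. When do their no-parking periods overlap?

Second set merges to 10:40–12:30, 12:40–13:40, 16:10–16:50.
05:30–05:40 falls entirely outside B.
06:40–10:00 falls entirely outside B.
11:00–13:00 overlaps B on 11:00–12:30, 12:40–13:00.
13:20–14:00 overlaps B on 13:20–13:40.

11:00–12:30, 12:40–13:00, 13:20–13:40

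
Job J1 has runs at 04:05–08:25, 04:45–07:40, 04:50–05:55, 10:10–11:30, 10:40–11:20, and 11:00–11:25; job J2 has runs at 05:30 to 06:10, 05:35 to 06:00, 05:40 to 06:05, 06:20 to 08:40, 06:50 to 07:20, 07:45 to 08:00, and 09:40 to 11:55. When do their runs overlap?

05:30-06:10, 06:20-08:25, 10:10-11:30

A, merged: 04:05-08:25, 10:10-11:30.
B, merged: 05:30-06:10, 06:20-08:40, 09:40-11:55.
04:05-08:25 ∩ B → 05:30-06:10, 06:20-08:25.
10:10-11:30 ∩ B → 10:10-11:30.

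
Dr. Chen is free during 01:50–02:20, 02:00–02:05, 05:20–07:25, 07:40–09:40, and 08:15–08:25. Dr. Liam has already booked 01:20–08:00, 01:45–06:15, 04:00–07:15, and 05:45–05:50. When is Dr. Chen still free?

A, merged: 01:50–02:20, 05:20–07:25, 07:40–09:40.
B, merged: 01:20–08:00.
01:50–02:20: fully covered by B → removed.
05:20–07:25: fully covered by B → removed.
07:40–09:40 minus B → 08:00–09:40.

08:00–09:40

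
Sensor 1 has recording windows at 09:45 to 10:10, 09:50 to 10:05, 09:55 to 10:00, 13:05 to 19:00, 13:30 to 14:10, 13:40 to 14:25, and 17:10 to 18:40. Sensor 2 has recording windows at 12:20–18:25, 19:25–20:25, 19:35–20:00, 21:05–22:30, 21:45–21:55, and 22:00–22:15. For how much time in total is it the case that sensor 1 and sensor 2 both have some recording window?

5 h 20 min

A, merged: 09:45–10:10, 13:05–19:00.
B, merged: 12:20–18:25, 19:25–20:25, 21:05–22:30.
A ∩ B = 13:05–18:25.
Total: 5 h 20 min.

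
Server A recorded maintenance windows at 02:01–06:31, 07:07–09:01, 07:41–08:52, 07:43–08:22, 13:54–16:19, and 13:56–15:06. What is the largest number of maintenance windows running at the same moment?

3

At 07:43, 3 of the intervals are simultaneously active.
No point has more.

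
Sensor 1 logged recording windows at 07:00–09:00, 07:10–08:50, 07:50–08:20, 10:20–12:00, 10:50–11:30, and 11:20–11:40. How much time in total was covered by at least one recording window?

Merged: 07:00–09:00, 10:20–12:00.
Lengths: 2 h + 1 h 40 min = 3 h 40 min.

3 h 40 min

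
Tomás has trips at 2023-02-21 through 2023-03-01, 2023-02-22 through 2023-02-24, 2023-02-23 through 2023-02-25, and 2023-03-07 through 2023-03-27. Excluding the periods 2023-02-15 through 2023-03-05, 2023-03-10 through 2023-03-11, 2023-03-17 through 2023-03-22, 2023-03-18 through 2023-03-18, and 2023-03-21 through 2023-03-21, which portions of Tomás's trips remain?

Merge the first list: 2023-02-21 through 2023-03-01, 2023-03-07 through 2023-03-27.
Merge the second list: 2023-02-15 through 2023-03-05, 2023-03-10 through 2023-03-11, 2023-03-17 through 2023-03-22.
2023-02-21 through 2023-03-01 lies entirely inside B → drops out.
2023-03-07 through 2023-03-27 with B removed leaves 2023-03-07 through 2023-03-09, 2023-03-12 through 2023-03-16, 2023-03-23 through 2023-03-27.

2023-03-07 through 2023-03-09, 2023-03-12 through 2023-03-16, 2023-03-23 through 2023-03-27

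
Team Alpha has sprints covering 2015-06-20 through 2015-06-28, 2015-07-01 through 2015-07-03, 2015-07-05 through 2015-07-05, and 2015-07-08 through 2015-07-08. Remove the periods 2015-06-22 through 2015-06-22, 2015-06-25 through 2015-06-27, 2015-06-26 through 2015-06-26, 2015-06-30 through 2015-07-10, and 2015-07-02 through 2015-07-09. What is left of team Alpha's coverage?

Second set merges to 2015-06-22 through 2015-06-22, 2015-06-25 through 2015-06-27, 2015-06-30 through 2015-07-10.
2015-06-20 through 2015-06-28 with B removed leaves 2015-06-20 through 2015-06-21, 2015-06-23 through 2015-06-24, 2015-06-28 through 2015-06-28.
2015-07-01 through 2015-07-03 lies entirely inside B → drops out.
2015-07-05 through 2015-07-05 lies entirely inside B → drops out.
2015-07-08 through 2015-07-08 lies entirely inside B → drops out.

2015-06-20 through 2015-06-21, 2015-06-23 through 2015-06-24, 2015-06-28 through 2015-06-28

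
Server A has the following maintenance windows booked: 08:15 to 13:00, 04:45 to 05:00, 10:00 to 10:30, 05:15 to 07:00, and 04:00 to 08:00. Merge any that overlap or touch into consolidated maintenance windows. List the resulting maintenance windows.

Sort by start: 04:00–08:00, 04:45–05:00, 05:15–07:00, 08:15–13:00, 10:00–10:30.
04:45–05:00 overlaps/touches 04:00–08:00 → extend to 04:00–08:00.
05:15–07:00 overlaps/touches 04:00–08:00 → extend to 04:00–08:00.
08:15–13:00 is disjoint → start new block.
10:00–10:30 overlaps/touches 08:15–13:00 → extend to 08:15–13:00.

04:00–08:00, 08:15–13:00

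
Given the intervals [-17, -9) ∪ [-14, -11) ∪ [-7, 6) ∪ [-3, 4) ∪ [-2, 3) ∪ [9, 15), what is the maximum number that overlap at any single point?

3

Walk the sorted start/end points keeping a running depth.
The depth first hits 3 at -2.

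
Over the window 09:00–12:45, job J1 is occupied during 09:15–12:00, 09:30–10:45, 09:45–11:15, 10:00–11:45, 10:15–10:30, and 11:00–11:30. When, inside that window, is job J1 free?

Covered (merged): 09:15–12:00.
Uncovered inside 09:00–12:45: 09:00–09:15, 12:00–12:45.

09:00–09:15, 12:00–12:45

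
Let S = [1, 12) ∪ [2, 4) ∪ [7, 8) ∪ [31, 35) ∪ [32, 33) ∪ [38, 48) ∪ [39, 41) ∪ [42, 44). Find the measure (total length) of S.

25

Merged: [1, 12), [31, 35), [38, 48).
Lengths: 11 + 4 + 10 = 25.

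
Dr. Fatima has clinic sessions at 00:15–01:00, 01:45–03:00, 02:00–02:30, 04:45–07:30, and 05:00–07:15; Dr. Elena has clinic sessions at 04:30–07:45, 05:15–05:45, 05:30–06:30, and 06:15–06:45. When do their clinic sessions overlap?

A, merged: 00:15-01:00, 01:45-03:00, 04:45-07:30.
B, merged: 04:30-07:45.
00:15-01:00 meets no B interval.
01:45-03:00 meets no B interval.
04:45-07:30 ∩ B → 04:45-07:30.

04:45-07:30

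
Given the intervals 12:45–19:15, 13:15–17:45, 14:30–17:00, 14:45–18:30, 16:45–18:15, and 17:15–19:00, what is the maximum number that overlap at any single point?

5

Sweep endpoints in order; track running count of active intervals.
Peak of 5 reached at 16:45.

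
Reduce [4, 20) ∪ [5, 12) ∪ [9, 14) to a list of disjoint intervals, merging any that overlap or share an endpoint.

[5, 12) overlaps/touches [4, 20) → extend to [4, 20).
[9, 14) overlaps/touches [4, 20) → extend to [4, 20).

[4, 20)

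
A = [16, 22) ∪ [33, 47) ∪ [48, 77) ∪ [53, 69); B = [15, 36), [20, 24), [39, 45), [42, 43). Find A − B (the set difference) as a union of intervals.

[36, 39) ∪ [45, 47) ∪ [48, 77)

Merge the first list: [16, 22), [33, 47), [48, 77).
Merge the second list: [15, 36), [39, 45).
[16, 22) lies entirely inside B → drops out.
[33, 47) with B removed leaves [36, 39), [45, 47).
[48, 77) is untouched.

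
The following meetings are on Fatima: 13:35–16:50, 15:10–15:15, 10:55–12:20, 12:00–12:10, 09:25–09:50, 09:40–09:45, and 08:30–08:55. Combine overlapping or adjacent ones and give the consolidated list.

08:30–08:55, 09:25–09:50, 10:55–12:20, 13:35–16:50

Sort by start: 08:30–08:55, 09:25–09:50, 09:40–09:45, 10:55–12:20, 12:00–12:10, 13:35–16:50, 15:10–15:15.
09:25–09:50 is disjoint → start new block.
09:40–09:45 overlaps/touches 09:25–09:50 → extend to 09:25–09:50.
10:55–12:20 is disjoint → start new block.
12:00–12:10 overlaps/touches 10:55–12:20 → extend to 10:55–12:20.
13:35–16:50 is disjoint → start new block.
15:10–15:15 overlaps/touches 13:35–16:50 → extend to 13:35–16:50.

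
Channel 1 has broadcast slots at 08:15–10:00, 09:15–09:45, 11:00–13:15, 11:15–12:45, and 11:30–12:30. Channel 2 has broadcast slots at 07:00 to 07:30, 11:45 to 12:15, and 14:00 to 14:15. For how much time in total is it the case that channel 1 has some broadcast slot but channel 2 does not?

3 h 30 min

First set merges to 08:15–10:00, 11:00–13:15.
A \ B = 08:15–10:00, 11:00–11:45, 12:15–13:15.
Total: 1 h 45 min + 45 min + 1 h = 3 h 30 min.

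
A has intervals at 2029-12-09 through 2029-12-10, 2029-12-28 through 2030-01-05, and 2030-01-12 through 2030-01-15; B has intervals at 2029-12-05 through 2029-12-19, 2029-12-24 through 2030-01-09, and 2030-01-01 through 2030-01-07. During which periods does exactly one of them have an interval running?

B, merged: 2029-12-05 through 2029-12-19, 2029-12-24 through 2030-01-09.
Only in the first: 2030-01-12 through 2030-01-15.
Only in the second: 2029-12-05 through 2029-12-08, 2029-12-11 through 2029-12-19, 2029-12-24 through 2029-12-27, 2030-01-06 through 2030-01-09.
Together these are the periods covered by exactly one.

2029-12-05 through 2029-12-08, 2029-12-11 through 2029-12-19, 2029-12-24 through 2029-12-27, 2030-01-06 through 2030-01-09, 2030-01-12 through 2030-01-15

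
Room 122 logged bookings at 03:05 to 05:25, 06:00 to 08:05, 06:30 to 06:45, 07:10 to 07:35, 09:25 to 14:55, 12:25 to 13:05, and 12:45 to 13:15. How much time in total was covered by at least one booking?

Merged: 03:05–05:25, 06:00–08:05, 09:25–14:55.
Lengths: 2 h 20 min + 2 h 5 min + 5 h 30 min = 9 h 55 min.

9 h 55 min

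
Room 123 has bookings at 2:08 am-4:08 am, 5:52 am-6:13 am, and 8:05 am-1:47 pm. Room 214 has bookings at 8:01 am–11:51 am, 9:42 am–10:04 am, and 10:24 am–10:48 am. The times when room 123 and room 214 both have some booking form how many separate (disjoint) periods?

1

B, merged: 8:01 am–11:51 am.
A ∩ B = 8:05 am–11:51 am.
That is 1 disjoint piece.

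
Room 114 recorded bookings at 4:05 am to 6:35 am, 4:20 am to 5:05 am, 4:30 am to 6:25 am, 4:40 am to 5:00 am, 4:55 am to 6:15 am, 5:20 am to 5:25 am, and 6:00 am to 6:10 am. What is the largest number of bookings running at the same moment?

5

At 4:55 am, 5 of the intervals are simultaneously active.
No point has more.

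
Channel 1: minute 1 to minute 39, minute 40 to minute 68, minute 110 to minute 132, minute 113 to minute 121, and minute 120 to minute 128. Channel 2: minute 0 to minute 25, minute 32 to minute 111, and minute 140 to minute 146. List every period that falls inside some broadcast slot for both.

First set merges to minute 1 to minute 39, minute 40 to minute 68, minute 110 to minute 132.
minute 1 to minute 39 ∩ B → minute 1 to minute 25, minute 32 to minute 39.
minute 40 to minute 68 ∩ B → minute 40 to minute 68.
minute 110 to minute 132 ∩ B → minute 110 to minute 111.

minute 1 to minute 25, minute 32 to minute 39, minute 40 to minute 68, minute 110 to minute 111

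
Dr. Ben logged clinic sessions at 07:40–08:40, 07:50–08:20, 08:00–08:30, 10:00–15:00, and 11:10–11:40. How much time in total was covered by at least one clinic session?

6 h

Merged: 07:40–08:40, 10:00–15:00.
Lengths: 1 h + 5 h = 6 h.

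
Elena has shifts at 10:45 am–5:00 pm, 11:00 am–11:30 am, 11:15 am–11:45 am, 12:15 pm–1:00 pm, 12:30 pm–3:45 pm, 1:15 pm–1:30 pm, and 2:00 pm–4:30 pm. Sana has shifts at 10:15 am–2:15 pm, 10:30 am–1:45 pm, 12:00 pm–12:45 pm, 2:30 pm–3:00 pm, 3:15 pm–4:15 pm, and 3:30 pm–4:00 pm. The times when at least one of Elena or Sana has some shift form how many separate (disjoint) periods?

Merge the first list: 10:45 am–5:00 pm.
Merge the second list: 10:15 am–2:15 pm, 2:30 pm–3:00 pm, 3:15 pm–4:15 pm.
A ∪ B = 10:15 am–5:00 pm.
That is 1 disjoint piece.

1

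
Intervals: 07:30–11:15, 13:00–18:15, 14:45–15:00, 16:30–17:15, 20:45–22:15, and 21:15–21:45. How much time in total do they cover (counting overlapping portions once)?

10 h 30 min

Merged: 07:30-11:15, 13:00-18:15, 20:45-22:15.
Lengths: 3 h 45 min + 5 h 15 min + 1 h 30 min = 10 h 30 min.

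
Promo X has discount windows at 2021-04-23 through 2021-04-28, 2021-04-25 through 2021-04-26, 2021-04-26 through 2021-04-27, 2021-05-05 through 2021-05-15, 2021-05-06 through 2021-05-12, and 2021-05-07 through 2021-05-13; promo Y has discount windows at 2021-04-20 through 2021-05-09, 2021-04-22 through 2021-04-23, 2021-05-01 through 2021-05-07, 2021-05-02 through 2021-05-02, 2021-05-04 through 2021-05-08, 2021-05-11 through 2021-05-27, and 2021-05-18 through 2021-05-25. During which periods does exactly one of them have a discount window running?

2021-04-20 through 2021-04-22, 2021-04-29 through 2021-05-04, 2021-05-10 through 2021-05-10, 2021-05-16 through 2021-05-27

A, merged: 2021-04-23 through 2021-04-28, 2021-05-05 through 2021-05-15.
B, merged: 2021-04-20 through 2021-05-09, 2021-05-11 through 2021-05-27.
A \ B = 2021-05-10 through 2021-05-10.
B \ A = 2021-04-20 through 2021-04-22, 2021-04-29 through 2021-05-04, 2021-05-16 through 2021-05-27.
Union of the two gives the symmetric difference.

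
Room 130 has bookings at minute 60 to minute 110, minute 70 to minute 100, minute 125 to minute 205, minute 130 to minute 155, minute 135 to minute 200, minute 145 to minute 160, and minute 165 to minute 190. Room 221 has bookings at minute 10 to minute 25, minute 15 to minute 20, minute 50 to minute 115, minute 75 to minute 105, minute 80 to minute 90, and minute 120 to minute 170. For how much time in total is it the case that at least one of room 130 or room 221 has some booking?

Merge the first list: minute 60 to minute 110, minute 125 to minute 205.
Merge the second list: minute 10 to minute 25, minute 50 to minute 115, minute 120 to minute 170.
A ∪ B = minute 10 to minute 25, minute 50 to minute 115, minute 120 to minute 205.
Total: 15 minutes + 65 minutes + 85 minutes = 165 minutes.

165 minutes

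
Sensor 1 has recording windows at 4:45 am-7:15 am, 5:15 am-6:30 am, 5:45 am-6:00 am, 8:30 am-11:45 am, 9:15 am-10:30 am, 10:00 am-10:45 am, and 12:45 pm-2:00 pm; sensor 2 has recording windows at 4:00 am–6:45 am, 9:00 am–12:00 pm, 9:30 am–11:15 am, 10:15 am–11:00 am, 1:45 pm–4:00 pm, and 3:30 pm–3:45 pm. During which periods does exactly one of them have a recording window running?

4:00 am–4:45 am, 6:45 am–7:15 am, 8:30 am–9:00 am, 11:45 am–12:00 pm, 12:45 pm–1:45 pm, 2:00 pm–4:00 pm

Merge the first list: 4:45 am–7:15 am, 8:30 am–11:45 am, 12:45 pm–2:00 pm.
Merge the second list: 4:00 am–6:45 am, 9:00 am–12:00 pm, 1:45 pm–4:00 pm.
Only in the first: 6:45 am–7:15 am, 8:30 am–9:00 am, 12:45 pm–1:45 pm.
Only in the second: 4:00 am–4:45 am, 11:45 am–12:00 pm, 2:00 pm–4:00 pm.
Together these are the periods covered by exactly one.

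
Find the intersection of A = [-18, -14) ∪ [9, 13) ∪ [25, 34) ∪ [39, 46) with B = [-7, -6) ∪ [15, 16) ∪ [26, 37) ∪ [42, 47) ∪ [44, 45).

B, merged: [-7, -6), [15, 16), [26, 37), [42, 47).
[-18, -14): no overlap with the second set.
[9, 13): no overlap with the second set.
[25, 34) meets the second set on [26, 34).
[39, 46) meets the second set on [42, 46).

[26, 34) ∪ [42, 46)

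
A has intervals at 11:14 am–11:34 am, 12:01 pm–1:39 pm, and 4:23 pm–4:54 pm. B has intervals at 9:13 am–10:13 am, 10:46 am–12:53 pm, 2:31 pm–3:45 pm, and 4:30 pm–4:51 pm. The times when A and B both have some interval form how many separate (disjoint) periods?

3

A ∩ B = 11:14 am–11:34 am, 12:01 pm–12:53 pm, 4:30 pm–4:51 pm.
That is 3 disjoint pieces.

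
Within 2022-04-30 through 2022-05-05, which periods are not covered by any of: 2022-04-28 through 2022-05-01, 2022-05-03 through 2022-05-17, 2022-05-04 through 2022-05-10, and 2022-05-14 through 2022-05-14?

After merging, the occupied span is 2022-04-28 through 2022-05-01, 2022-05-03 through 2022-05-17.
Gaps within 2022-04-30 through 2022-05-05: 2022-05-02 through 2022-05-02.

2022-05-02 through 2022-05-02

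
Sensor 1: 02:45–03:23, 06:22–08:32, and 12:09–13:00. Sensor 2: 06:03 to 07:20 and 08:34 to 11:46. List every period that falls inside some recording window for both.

02:45-03:23 meets no B interval.
06:22-08:32 ∩ B → 06:22-07:20.
12:09-13:00 meets no B interval.

06:22-07:20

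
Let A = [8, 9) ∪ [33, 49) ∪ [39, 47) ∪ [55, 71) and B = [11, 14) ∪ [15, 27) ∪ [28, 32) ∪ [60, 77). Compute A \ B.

First set merges to [8, 9), [33, 49), [55, 71).
[8, 9): nothing removed.
[33, 49): nothing removed.
[55, 71) \ B = [55, 60).

[8, 9) ∪ [33, 49) ∪ [55, 60)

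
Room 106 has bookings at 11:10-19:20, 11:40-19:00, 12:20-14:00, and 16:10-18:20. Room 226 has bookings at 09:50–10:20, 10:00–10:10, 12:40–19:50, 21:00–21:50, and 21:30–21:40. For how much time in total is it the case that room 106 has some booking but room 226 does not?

First set merges to 11:10-19:20.
Second set merges to 09:50-10:20, 12:40-19:50, 21:00-21:50.
A \ B = 11:10-12:40.
Total: 1 h 30 min.

1 h 30 min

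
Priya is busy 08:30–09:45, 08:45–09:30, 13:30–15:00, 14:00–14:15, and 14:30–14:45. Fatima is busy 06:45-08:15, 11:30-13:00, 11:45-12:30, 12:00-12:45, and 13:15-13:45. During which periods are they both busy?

First set merges to 08:30-09:45, 13:30-15:00.
Second set merges to 06:45-08:15, 11:30-13:00, 13:15-13:45.
08:30-09:45: no overlap with the second set.
13:30-15:00 meets the second set on 13:30-13:45.

13:30-13:45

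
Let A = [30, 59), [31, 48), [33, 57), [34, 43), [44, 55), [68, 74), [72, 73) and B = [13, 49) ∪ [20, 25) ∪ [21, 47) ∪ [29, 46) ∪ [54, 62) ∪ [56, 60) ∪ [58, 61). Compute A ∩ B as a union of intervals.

A, merged: [30, 59), [68, 74).
B, merged: [13, 49), [54, 62).
[30, 59) ∩ B → [30, 49), [54, 59).
[68, 74) meets no B interval.

[30, 49) ∪ [54, 59)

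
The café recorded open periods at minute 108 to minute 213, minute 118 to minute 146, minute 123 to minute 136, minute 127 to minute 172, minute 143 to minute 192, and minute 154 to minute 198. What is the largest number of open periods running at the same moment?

4

At minute 127, 4 of the intervals are simultaneously active.
No point has more.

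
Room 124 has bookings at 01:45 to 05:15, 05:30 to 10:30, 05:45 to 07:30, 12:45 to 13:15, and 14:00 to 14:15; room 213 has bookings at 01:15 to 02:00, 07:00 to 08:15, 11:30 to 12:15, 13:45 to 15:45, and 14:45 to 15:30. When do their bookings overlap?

01:45–02:00, 07:00–08:15, 14:00–14:15

A, merged: 01:45–05:15, 05:30–10:30, 12:45–13:15, 14:00–14:15.
B, merged: 01:15–02:00, 07:00–08:15, 11:30–12:15, 13:45–15:45.
01:45–05:15 ∩ B → 01:45–02:00.
05:30–10:30 ∩ B → 07:00–08:15.
12:45–13:15 meets no B interval.
14:00–14:15 ∩ B → 14:00–14:15.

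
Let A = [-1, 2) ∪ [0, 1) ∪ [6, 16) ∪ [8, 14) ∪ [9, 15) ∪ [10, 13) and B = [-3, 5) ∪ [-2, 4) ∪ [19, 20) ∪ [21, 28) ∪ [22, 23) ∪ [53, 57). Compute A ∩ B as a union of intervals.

Merge the first list: [-1, 2), [6, 16).
Merge the second list: [-3, 5), [19, 20), [21, 28), [53, 57).
[-1, 2) meets the second set on [-1, 2).
[6, 16): no overlap with the second set.

[-1, 2)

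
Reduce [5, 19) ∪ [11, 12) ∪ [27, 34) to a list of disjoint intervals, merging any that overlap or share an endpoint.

[11, 12) overlaps/touches [5, 19) → extend to [5, 19).
[27, 34) is disjoint → start new block.

[5, 19) ∪ [27, 34)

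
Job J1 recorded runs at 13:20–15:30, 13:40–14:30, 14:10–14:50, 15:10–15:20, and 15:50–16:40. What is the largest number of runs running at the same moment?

3

Walk the sorted start/end points keeping a running depth.
The depth first hits 3 at 14:10.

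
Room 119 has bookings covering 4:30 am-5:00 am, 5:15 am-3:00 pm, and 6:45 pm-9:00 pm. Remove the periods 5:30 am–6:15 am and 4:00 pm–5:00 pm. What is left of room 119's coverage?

4:30 am–5:00 am: no B overlap → unchanged.
5:15 am–3:00 pm minus B → 5:15 am–5:30 am, 6:15 am–3:00 pm.
6:45 pm–9:00 pm: no B overlap → unchanged.

4:30 am–5:00 am, 5:15 am–5:30 am, 6:15 am–3:00 pm, 6:45 pm–9:00 pm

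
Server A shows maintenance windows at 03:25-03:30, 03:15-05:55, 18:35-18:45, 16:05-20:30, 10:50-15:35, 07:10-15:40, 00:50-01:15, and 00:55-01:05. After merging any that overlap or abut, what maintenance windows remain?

Sort by start: 00:50-01:15, 00:55-01:05, 03:15-05:55, 03:25-03:30, 07:10-15:40, 10:50-15:35, 16:05-20:30, 18:35-18:45.
00:55-01:05 overlaps/touches 00:50-01:15 → extend to 00:50-01:15.
03:15-05:55 is disjoint → start new block.
03:25-03:30 overlaps/touches 03:15-05:55 → extend to 03:15-05:55.
07:10-15:40 is disjoint → start new block.
10:50-15:35 overlaps/touches 07:10-15:40 → extend to 07:10-15:40.
16:05-20:30 is disjoint → start new block.
18:35-18:45 overlaps/touches 16:05-20:30 → extend to 16:05-20:30.

00:50-01:15, 03:15-05:55, 07:10-15:40, 16:05-20:30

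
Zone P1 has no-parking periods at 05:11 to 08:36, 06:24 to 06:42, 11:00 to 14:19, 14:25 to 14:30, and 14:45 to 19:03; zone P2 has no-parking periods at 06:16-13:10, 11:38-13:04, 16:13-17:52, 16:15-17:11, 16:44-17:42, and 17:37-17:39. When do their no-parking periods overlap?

A, merged: 05:11–08:36, 11:00–14:19, 14:25–14:30, 14:45–19:03.
B, merged: 06:16–13:10, 16:13–17:52.
05:11–08:36 meets the second set on 06:16–08:36.
11:00–14:19 meets the second set on 11:00–13:10.
14:25–14:30: no overlap with the second set.
14:45–19:03 meets the second set on 16:13–17:52.

06:16–08:36, 11:00–13:10, 16:13–17:52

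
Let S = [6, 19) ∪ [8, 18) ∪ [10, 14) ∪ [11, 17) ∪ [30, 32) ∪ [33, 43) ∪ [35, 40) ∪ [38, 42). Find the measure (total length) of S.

25

Merged: [6, 19), [30, 32), [33, 43).
Lengths: 13 + 2 + 10 = 25.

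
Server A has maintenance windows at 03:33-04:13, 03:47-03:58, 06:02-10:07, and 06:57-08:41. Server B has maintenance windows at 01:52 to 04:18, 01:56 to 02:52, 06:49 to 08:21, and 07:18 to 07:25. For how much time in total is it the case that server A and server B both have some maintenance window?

2 h 12 min

Merge the first list: 03:33–04:13, 06:02–10:07.
Merge the second list: 01:52–04:18, 06:49–08:21.
A ∩ B = 03:33–04:13, 06:49–08:21.
Total: 40 min + 1 h 32 min = 2 h 12 min.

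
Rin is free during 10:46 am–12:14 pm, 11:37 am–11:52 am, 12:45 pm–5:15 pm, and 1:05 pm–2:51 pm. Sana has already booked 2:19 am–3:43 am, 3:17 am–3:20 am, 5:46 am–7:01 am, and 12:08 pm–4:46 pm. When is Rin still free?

First set merges to 10:46 am-12:14 pm, 12:45 pm-5:15 pm.
Second set merges to 2:19 am-3:43 am, 5:46 am-7:01 am, 12:08 pm-4:46 pm.
10:46 am-12:14 pm with B removed leaves 10:46 am-12:08 pm.
12:45 pm-5:15 pm with B removed leaves 4:46 pm-5:15 pm.

10:46 am-12:08 pm, 4:46 pm-5:15 pm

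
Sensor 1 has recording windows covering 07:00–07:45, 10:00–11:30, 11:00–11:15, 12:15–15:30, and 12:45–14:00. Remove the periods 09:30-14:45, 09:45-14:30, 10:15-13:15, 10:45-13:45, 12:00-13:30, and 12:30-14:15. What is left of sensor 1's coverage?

07:00–07:45, 14:45–15:30

First set merges to 07:00–07:45, 10:00–11:30, 12:15–15:30.
Second set merges to 09:30–14:45.
07:00–07:45 is untouched.
10:00–11:30 lies entirely inside B → drops out.
12:15–15:30 with B removed leaves 14:45–15:30.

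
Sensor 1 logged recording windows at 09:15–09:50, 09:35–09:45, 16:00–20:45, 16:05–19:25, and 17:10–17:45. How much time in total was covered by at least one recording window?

5 h 20 min

Merged: 09:15-09:50, 16:00-20:45.
Lengths: 35 min + 4 h 45 min = 5 h 20 min.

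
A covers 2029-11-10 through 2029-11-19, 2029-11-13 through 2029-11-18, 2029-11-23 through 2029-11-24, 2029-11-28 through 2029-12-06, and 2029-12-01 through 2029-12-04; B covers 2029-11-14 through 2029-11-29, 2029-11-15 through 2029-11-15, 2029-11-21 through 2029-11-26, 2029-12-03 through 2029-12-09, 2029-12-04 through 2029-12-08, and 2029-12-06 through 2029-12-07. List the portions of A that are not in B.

2029-11-10 through 2029-11-13, 2029-11-30 through 2029-12-02

First set merges to 2029-11-10 through 2029-11-19, 2029-11-23 through 2029-11-24, 2029-11-28 through 2029-12-06.
Second set merges to 2029-11-14 through 2029-11-29, 2029-12-03 through 2029-12-09.
2029-11-10 through 2029-11-19 with B removed leaves 2029-11-10 through 2029-11-13.
2029-11-23 through 2029-11-24 lies entirely inside B → drops out.
2029-11-28 through 2029-12-06 with B removed leaves 2029-11-30 through 2029-12-02.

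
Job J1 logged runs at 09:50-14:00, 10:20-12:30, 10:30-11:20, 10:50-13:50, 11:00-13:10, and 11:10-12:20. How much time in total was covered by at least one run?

Merged: 09:50-14:00.
Length: 4 h 10 min.

4 h 10 min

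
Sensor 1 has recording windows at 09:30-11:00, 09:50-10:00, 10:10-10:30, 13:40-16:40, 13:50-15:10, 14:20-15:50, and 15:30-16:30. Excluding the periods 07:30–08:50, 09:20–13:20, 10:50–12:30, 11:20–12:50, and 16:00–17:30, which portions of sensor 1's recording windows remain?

A, merged: 09:30–11:00, 13:40–16:40.
B, merged: 07:30–08:50, 09:20–13:20, 16:00–17:30.
09:30–11:00 lies entirely inside B → drops out.
13:40–16:40 with B removed leaves 13:40–16:00.

13:40–16:00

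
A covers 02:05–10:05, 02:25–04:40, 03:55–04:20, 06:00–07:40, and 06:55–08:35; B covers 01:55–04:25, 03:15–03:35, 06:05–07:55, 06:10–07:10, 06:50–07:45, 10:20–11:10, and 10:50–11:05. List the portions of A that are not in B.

A, merged: 02:05–10:05.
B, merged: 01:55–04:25, 06:05–07:55, 10:20–11:10.
02:05–10:05 minus B → 04:25–06:05, 07:55–10:05.

04:25–06:05, 07:55–10:05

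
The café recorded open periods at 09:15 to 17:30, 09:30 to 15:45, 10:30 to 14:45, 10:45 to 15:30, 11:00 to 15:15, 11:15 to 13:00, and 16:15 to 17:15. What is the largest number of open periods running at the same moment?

At 11:15, 6 of the intervals are simultaneously active.
No point has more.

6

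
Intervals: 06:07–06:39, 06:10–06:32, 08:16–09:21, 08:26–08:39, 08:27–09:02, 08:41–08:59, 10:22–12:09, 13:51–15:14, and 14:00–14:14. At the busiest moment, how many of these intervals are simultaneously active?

3

Walk the sorted start/end points keeping a running depth.
The depth first hits 3 at 08:27.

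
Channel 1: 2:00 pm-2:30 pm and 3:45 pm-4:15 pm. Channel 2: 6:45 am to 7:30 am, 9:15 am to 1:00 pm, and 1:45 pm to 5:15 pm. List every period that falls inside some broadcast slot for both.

2:00 pm-2:30 pm ∩ B → 2:00 pm-2:30 pm.
3:45 pm-4:15 pm ∩ B → 3:45 pm-4:15 pm.

2:00 pm-2:30 pm, 3:45 pm-4:15 pm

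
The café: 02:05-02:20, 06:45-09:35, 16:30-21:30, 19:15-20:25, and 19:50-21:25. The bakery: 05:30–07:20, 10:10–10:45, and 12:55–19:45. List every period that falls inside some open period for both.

06:45–07:20, 16:30–19:45

Merge the first list: 02:05–02:20, 06:45–09:35, 16:30–21:30.
02:05–02:20 falls entirely outside B.
06:45–09:35 overlaps B on 06:45–07:20.
16:30–21:30 overlaps B on 16:30–19:45.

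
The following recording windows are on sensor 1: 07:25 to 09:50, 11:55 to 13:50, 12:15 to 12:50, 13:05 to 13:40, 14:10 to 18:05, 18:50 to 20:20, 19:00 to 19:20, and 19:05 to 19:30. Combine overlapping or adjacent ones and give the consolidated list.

07:25–09:50, 11:55–13:50, 14:10–18:05, 18:50–20:20

11:55–13:50 is disjoint → start new block.
12:15–12:50 overlaps/touches 11:55–13:50 → extend to 11:55–13:50.
13:05–13:40 overlaps/touches 11:55–13:50 → extend to 11:55–13:50.
14:10–18:05 is disjoint → start new block.
18:50–20:20 is disjoint → start new block.
19:00–19:20 overlaps/touches 18:50–20:20 → extend to 18:50–20:20.
19:05–19:30 overlaps/touches 18:50–20:20 → extend to 18:50–20:20.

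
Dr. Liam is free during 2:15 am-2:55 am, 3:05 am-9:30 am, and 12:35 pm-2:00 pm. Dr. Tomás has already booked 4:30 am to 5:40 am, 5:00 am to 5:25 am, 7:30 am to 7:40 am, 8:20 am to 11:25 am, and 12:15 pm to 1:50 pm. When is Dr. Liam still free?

Merge the second list: 4:30 am–5:40 am, 7:30 am–7:40 am, 8:20 am–11:25 am, 12:15 pm–1:50 pm.
2:15 am–2:55 am is untouched.
3:05 am–9:30 am with B removed leaves 3:05 am–4:30 am, 5:40 am–7:30 am, 7:40 am–8:20 am.
12:35 pm–2:00 pm with B removed leaves 1:50 pm–2:00 pm.

2:15 am–2:55 am, 3:05 am–4:30 am, 5:40 am–7:30 am, 7:40 am–8:20 am, 1:50 pm–2:00 pm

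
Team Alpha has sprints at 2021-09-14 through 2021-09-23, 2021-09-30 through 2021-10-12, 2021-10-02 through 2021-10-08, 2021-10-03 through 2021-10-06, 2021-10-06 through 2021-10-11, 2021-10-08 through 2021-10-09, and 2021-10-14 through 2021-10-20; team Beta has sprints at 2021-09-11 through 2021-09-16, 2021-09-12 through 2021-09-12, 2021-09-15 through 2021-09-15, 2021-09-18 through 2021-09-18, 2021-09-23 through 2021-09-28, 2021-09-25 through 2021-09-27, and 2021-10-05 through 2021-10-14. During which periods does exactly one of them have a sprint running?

2021-09-11 through 2021-09-13, 2021-09-17 through 2021-09-17, 2021-09-19 through 2021-09-22, 2021-09-24 through 2021-09-28, 2021-09-30 through 2021-10-04, 2021-10-13 through 2021-10-13, 2021-10-15 through 2021-10-20

First set merges to 2021-09-14 through 2021-09-23, 2021-09-30 through 2021-10-12, 2021-10-14 through 2021-10-20.
Second set merges to 2021-09-11 through 2021-09-16, 2021-09-18 through 2021-09-18, 2021-09-23 through 2021-09-28, 2021-10-05 through 2021-10-14.
A but not B: 2021-09-17 through 2021-09-17, 2021-09-19 through 2021-09-22, 2021-09-30 through 2021-10-04, 2021-10-15 through 2021-10-20.
B but not A: 2021-09-11 through 2021-09-13, 2021-09-24 through 2021-09-28, 2021-10-13 through 2021-10-13.
Combining gives A △ B.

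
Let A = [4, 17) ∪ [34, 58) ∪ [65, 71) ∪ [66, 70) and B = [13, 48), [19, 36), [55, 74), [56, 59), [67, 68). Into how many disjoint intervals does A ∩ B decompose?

A, merged: [4, 17), [34, 58), [65, 71).
B, merged: [13, 48), [55, 74).
A ∩ B = [13, 17), [34, 48), [55, 58), [65, 71).
That is 4 disjoint pieces.

4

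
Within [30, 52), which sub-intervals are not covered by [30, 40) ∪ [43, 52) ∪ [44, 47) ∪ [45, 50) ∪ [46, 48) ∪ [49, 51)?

[40, 43)

The merged coverage is [30, 40), [43, 52).
Uncovered inside [30, 52): [40, 43).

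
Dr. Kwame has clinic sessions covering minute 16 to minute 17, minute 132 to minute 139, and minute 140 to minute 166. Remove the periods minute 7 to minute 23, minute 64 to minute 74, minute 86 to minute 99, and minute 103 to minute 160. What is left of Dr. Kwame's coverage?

minute 160 to minute 166

minute 16 to minute 17: entirely removed.
minute 132 to minute 139: entirely removed.
minute 140 to minute 166 \ B = minute 160 to minute 166.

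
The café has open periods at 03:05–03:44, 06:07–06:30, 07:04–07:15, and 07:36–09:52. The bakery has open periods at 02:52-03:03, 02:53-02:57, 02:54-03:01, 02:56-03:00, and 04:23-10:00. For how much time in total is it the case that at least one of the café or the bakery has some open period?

B, merged: 02:52–03:03, 04:23–10:00.
A ∪ B = 02:52–03:03, 03:05–03:44, 04:23–10:00.
Total: 11 min + 39 min + 5 h 37 min = 6 h 27 min.

6 h 27 min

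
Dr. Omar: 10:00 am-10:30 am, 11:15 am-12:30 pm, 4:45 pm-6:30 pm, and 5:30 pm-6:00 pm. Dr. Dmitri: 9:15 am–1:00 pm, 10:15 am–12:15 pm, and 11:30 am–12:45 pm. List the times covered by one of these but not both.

Merge the first list: 10:00 am–10:30 am, 11:15 am–12:30 pm, 4:45 pm–6:30 pm.
Merge the second list: 9:15 am–1:00 pm.
Only in the first: 4:45 pm–6:30 pm.
Only in the second: 9:15 am–10:00 am, 10:30 am–11:15 am, 12:30 pm–1:00 pm.
Together these are the periods covered by exactly one.

9:15 am–10:00 am, 10:30 am–11:15 am, 12:30 pm–1:00 pm, 4:45 pm–6:30 pm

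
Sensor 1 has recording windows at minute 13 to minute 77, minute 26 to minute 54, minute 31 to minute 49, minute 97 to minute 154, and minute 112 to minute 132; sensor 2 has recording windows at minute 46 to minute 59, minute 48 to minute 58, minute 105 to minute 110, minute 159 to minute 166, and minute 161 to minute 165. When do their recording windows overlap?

minute 46 to minute 59, minute 105 to minute 110

Merge the first list: minute 13 to minute 77, minute 97 to minute 154.
Merge the second list: minute 46 to minute 59, minute 105 to minute 110, minute 159 to minute 166.
minute 13 to minute 77 ∩ B → minute 46 to minute 59.
minute 97 to minute 154 ∩ B → minute 105 to minute 110.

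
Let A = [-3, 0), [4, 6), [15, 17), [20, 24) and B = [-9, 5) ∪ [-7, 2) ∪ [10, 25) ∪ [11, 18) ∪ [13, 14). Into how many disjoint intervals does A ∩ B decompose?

4

Merge the second list: [-9, 5), [10, 25).
A ∩ B = [-3, 0), [4, 5), [15, 17), [20, 24).
That is 4 disjoint pieces.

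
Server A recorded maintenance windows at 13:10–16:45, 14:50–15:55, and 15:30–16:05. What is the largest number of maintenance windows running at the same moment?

3

Walk the sorted start/end points keeping a running depth.
The depth first hits 3 at 15:30.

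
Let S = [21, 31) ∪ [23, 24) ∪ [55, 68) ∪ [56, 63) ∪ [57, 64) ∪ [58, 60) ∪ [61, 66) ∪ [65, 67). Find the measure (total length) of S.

23

Merged: [21, 31), [55, 68).
Lengths: 10 + 13 = 23.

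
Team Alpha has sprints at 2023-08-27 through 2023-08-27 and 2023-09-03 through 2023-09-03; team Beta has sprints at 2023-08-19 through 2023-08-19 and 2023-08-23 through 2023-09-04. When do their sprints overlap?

2023-08-27 through 2023-08-27 meets the second set on 2023-08-27 through 2023-08-27.
2023-09-03 through 2023-09-03 meets the second set on 2023-09-03 through 2023-09-03.

2023-08-27 through 2023-08-27, 2023-09-03 through 2023-09-03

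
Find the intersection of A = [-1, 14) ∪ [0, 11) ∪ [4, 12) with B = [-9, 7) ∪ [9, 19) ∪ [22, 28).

[-1, 7) ∪ [9, 14)

First set merges to [-1, 14).
[-1, 14) ∩ B → [-1, 7), [9, 14).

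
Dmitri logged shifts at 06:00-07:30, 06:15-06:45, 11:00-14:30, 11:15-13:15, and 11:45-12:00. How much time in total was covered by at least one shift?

Merged: 06:00–07:30, 11:00–14:30.
Lengths: 1 h 30 min + 3 h 30 min = 5 h.

5 h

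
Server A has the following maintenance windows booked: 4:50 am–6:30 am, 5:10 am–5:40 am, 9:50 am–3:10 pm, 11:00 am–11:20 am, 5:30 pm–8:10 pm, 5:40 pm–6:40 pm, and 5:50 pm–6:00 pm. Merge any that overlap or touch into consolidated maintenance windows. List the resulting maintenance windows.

5:10 am–5:40 am overlaps/touches 4:50 am–6:30 am → extend to 4:50 am–6:30 am.
9:50 am–3:10 pm is disjoint → start new block.
11:00 am–11:20 am overlaps/touches 9:50 am–3:10 pm → extend to 9:50 am–3:10 pm.
5:30 pm–8:10 pm is disjoint → start new block.
5:40 pm–6:40 pm overlaps/touches 5:30 pm–8:10 pm → extend to 5:30 pm–8:10 pm.
5:50 pm–6:00 pm overlaps/touches 5:30 pm–8:10 pm → extend to 5:30 pm–8:10 pm.

4:50 am–6:30 am, 9:50 am–3:10 pm, 5:30 pm–8:10 pm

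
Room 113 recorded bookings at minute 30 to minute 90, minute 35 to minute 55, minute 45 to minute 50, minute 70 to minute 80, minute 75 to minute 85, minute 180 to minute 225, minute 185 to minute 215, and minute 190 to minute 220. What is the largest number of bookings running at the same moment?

3

Sweep endpoints in order; track running count of active intervals.
Peak of 3 reached at minute 45.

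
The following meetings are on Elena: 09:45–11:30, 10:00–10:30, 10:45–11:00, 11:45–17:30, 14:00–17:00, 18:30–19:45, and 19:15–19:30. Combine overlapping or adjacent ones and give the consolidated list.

09:45-11:30, 11:45-17:30, 18:30-19:45

10:00-10:30 overlaps/touches 09:45-11:30 → extend to 09:45-11:30.
10:45-11:00 overlaps/touches 09:45-11:30 → extend to 09:45-11:30.
11:45-17:30 is disjoint → start new block.
14:00-17:00 overlaps/touches 11:45-17:30 → extend to 11:45-17:30.
18:30-19:45 is disjoint → start new block.
19:15-19:30 overlaps/touches 18:30-19:45 → extend to 18:30-19:45.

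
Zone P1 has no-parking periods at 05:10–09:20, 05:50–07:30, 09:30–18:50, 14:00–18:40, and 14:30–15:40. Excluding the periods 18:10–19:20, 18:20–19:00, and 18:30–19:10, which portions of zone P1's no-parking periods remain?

First set merges to 05:10–09:20, 09:30–18:50.
Second set merges to 18:10–19:20.
05:10–09:20: no B overlap → unchanged.
09:30–18:50 minus B → 09:30–18:10.

05:10–09:20, 09:30–18:10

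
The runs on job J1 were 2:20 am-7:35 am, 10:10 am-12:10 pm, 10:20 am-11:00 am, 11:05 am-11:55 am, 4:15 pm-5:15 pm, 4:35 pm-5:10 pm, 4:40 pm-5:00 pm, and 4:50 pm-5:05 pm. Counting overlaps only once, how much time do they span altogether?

8 h 15 min

Merged: 2:20 am-7:35 am, 10:10 am-12:10 pm, 4:15 pm-5:15 pm.
Lengths: 5 h 15 min + 2 h + 1 h = 8 h 15 min.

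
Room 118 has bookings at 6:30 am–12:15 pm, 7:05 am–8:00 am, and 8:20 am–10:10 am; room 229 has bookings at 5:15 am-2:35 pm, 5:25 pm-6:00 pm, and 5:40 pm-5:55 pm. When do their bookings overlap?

A, merged: 6:30 am–12:15 pm.
B, merged: 5:15 am–2:35 pm, 5:25 pm–6:00 pm.
6:30 am–12:15 pm meets the second set on 6:30 am–12:15 pm.

6:30 am–12:15 pm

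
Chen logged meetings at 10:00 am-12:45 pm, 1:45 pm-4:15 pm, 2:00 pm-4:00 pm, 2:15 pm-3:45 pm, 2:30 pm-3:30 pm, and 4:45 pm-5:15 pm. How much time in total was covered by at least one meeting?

5 h 45 min

Merged: 10:00 am–12:45 pm, 1:45 pm–4:15 pm, 4:45 pm–5:15 pm.
Lengths: 2 h 45 min + 2 h 30 min + 30 min = 5 h 45 min.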